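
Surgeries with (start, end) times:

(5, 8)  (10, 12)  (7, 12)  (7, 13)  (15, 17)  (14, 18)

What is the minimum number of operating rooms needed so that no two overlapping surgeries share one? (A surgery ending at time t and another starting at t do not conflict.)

starts: [5, 7, 7, 10, 14, 15]
ends:   [8, 12, 12, 13, 17, 18]
s5→1 s7→2 s7→3  — peak 3.

3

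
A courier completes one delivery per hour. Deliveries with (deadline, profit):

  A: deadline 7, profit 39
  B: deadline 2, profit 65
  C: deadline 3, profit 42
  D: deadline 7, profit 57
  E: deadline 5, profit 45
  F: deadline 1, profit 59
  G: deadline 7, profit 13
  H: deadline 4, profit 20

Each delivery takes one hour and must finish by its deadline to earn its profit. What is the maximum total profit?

327

Sort by profit descending; place each in the latest free slot ≤ its deadline.
Profit order: B=65 F=59 D=57 E=45 C=42 A=39 H=20 G=13
Assign: B→slot 2, F→slot 1, D→slot 7, E→slot 5, C→slot 3, A→slot 6, H→slot 4, G skipped.
Slots: [1:F] [2:B] [3:C] [4:H] [5:E] [6:A] [7:D]
Profit = 59 + 65 + 42 + 20 + 45 + 39 + 57 = 327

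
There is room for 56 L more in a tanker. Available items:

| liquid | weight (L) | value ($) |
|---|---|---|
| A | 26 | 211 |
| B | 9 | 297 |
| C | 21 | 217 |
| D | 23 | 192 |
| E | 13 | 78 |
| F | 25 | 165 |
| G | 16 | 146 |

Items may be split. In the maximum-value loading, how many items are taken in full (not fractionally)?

3

Ratios (sorted): B 33.00, C 10.33, G 9.12, D 8.35, A 8.12, F 6.60, E 6.00
take B (9 @ 297); take C (21 @ 217); take G (16 @ 146); take 10/23 of D → 83.48. Capacity used 56/56.
3 item(s) taken whole; one partial (take 10/23 of D).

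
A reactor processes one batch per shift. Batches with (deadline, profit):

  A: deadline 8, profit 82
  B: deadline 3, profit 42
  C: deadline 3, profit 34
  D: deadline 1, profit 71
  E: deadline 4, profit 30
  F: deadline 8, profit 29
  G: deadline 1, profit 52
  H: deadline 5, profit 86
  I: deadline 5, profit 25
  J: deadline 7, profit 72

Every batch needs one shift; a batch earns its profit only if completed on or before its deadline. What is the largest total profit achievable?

446

Sort by profit descending; place each in the latest free slot ≤ its deadline.
Profit order: H=86 A=82 J=72 D=71 G=52 B=42 C=34 E=30 F=29 I=25
Assign: H→slot 5, A→slot 8, J→slot 7, D→slot 1, G skipped, B→slot 3, C→slot 2, E→slot 4, F→slot 6, I skipped.
Slots: [1:D] [2:C] [3:B] [4:E] [5:H] [6:F] [7:J] [8:A]
Profit = 71 + 34 + 42 + 30 + 86 + 29 + 72 + 82 = 446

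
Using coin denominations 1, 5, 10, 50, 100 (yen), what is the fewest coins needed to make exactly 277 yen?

277 = 2×100 + 1×50 + 2×10 + 1×5 + 2×1
Total coins = 2 + 1 + 2 + 1 + 2 = 8

8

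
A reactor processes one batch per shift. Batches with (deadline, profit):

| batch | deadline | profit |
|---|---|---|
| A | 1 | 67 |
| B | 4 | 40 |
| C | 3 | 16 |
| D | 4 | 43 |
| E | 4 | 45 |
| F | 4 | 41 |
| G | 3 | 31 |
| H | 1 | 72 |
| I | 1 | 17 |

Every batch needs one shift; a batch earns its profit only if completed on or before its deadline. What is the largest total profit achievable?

201

Sort by profit descending; place each in the latest free slot ≤ its deadline.
By profit: H(d1,72), A(d1,67), E(d4,45), D(d4,43), F(d4,41), B(d4,40), G(d3,31), I(d1,17), C(d3,16)
H→slot 1; A skipped; E→slot 4; D→slot 3; F→slot 2; B skipped; G skipped; I skipped; C skipped.
Profit = 72 + 41 + 43 + 45 = 201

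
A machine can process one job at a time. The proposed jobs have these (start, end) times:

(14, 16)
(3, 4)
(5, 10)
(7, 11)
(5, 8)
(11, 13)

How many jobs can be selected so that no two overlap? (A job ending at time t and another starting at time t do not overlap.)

4

Greedy by earliest finish: after sorting by end time, pick each interval compatible with the last pick.
Sorted by end: (3,4)  (5,8)  (5,10)  (7,11)  (11,13)  (14,16)
take (3,4); take (5,8); take (11,13); take (14,16).
Selected 4 jobs.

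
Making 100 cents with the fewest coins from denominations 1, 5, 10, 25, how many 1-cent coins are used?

100 − 4×25→0
Count of 1: 0

0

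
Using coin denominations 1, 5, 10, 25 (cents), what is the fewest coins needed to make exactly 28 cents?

Greedy: take as many of the largest coin as possible, then repeat with the remainder.
28 = 1×25 + 3×1
Total coins = 1 + 3 = 4

4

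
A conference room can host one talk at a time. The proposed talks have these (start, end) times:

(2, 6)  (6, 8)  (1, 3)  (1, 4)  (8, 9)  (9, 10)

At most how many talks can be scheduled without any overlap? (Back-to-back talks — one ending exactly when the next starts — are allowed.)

4

Sorted by end: (1,3)  (1,4)  (2,6)  (6,8)  (8,9)  (9,10)
take (1,3); skip (2,6); take (6,8); take (8,9); take (9,10).
Selected 4 talks.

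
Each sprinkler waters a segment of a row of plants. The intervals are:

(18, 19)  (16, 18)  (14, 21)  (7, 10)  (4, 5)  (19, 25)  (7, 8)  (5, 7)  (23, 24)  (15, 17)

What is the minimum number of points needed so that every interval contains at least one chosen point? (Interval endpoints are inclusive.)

Process intervals by earliest right end; each time one isn't hit yet, stab at its right endpoint.
By right end: [4,5]  [5,7]  [7,8]  [7,10]  [15,17]  [16,18]  [18,19]  [14,21]  [23,24]  [19,25]
[4,5] uncovered → point at 5; [7,8] uncovered → point at 8; [15,17] uncovered → point at 17; [18,19] uncovered → point at 19; [23,24] uncovered → point at 24.
Points: 5, 8, 17, 19, 24 (5 total).

5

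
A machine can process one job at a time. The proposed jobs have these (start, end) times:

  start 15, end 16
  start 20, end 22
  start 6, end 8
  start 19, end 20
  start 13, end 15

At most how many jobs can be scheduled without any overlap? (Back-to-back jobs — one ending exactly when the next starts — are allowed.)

By end time: (6,8), (13,15), (15,16), (19,20), (20,22).
Pick (6,8); next start ≥ 8 → (13,15); next start ≥ 15 → (15,16); next start ≥ 16 → (19,20); next start ≥ 20 → (20,22).
Selected 5 jobs.

5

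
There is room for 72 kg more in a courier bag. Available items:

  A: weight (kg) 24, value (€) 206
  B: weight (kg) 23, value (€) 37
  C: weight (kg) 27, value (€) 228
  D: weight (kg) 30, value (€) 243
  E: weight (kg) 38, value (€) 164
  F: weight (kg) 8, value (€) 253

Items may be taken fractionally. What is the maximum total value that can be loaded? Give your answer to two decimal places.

Ratios (sorted): F 31.62, A 8.58, C 8.44, D 8.10, E 4.32, B 1.61
take F (8 @ 253); take A (24 @ 206); take C (27 @ 228); take 13/30 of D → 105.30. Capacity used 72/72.
Total value = 792.30

792.30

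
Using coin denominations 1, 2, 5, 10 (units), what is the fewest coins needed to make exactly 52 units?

6

Greedy: take as many of the largest coin as possible, then repeat with the remainder.
52 − 5×10→2 − 1×2→0
Total coins = 5 + 1 = 6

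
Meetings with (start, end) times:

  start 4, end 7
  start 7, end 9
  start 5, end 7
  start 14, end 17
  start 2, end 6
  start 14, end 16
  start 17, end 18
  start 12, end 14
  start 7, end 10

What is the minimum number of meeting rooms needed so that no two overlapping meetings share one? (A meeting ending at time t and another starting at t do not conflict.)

The answer is the maximum number of intervals overlapping at any instant.
starts: [2, 4, 5, 7, 7, 12, 14, 14, 17]
ends:   [6, 7, 7, 9, 10, 14, 16, 17, 18]
s2→1 s4→2 s5→3  — peak 3.

3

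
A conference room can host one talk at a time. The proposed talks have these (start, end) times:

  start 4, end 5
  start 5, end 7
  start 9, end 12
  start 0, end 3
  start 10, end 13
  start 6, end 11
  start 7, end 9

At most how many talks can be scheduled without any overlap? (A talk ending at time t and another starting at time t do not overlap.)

Order by finish time; keep every interval that doesn't clash with the previous kept one.
Sorted by end: (0,3)  (4,5)  (5,7)  (7,9)  (6,11)  (9,12)  (10,13)
take (0,3); take (4,5); take (5,7); take (7,9); skip (6,11); take (9,12).
Selected 5 talks.

5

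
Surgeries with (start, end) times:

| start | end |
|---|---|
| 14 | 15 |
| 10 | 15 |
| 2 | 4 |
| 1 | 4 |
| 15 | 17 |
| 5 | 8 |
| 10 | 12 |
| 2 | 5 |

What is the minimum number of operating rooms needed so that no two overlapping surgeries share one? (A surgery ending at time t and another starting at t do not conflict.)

starts: [1, 2, 2, 5, 10, 10, 14, 15]
ends:   [4, 4, 5, 8, 12, 15, 15, 17]
s1→1 s2→2 s2→3  — peak 3.

3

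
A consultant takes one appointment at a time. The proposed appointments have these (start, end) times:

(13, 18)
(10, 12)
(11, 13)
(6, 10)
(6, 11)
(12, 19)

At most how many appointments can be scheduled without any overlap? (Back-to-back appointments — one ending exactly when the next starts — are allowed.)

Greedy by earliest finish: after sorting by end time, pick each interval compatible with the last pick.
Sorted by end: (6,10)  (6,11)  (10,12)  (11,13)  (13,18)  (12,19)
take (6,10); skip (6,11); take (10,12); skip (11,13); take (13,18).
Selected 3 appointments.

3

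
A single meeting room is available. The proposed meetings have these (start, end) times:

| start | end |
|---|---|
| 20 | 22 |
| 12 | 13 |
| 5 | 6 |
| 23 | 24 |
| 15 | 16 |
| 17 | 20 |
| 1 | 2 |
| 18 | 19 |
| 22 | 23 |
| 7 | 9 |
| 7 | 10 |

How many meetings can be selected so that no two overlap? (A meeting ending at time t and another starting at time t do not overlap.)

Sorted by end: (1,2)  (5,6)  (7,9)  (7,10)  (12,13)  (15,16)  (18,19)  (17,20)  (20,22)  (22,23)  (23,24)
take (1,2); take (5,6); take (7,9); skip (7,10); take (12,13); take (15,16); take (18,19); skip (17,20); take (20,22); take (22,23); take (23,24).
Selected 9 meetings.

9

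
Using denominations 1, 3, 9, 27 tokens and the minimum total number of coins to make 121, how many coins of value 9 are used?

Greedy: take as many of the largest coin as possible, then repeat with the remainder.
121 = 4×27 + 1×9 + 1×3 + 1×1
Count of 9: 1

1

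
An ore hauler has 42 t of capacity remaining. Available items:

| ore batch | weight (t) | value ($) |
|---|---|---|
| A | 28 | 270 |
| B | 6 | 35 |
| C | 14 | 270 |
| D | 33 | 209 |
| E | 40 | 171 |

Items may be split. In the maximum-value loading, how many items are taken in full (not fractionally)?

2

Order: C (270/14=19.29) > A (270/28=9.64) > D (209/33=6.33) > B (35/6=5.83) > E (171/40=4.28)
Fill: take C (14 @ 270) → take A (28 @ 270); 42/42 used.
2 item(s) taken whole.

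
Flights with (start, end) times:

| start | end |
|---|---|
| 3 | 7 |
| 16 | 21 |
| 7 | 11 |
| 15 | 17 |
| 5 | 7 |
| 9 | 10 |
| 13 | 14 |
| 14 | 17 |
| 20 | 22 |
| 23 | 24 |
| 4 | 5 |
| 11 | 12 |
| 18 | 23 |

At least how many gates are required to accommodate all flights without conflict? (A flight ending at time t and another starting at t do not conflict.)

The answer is the maximum number of intervals overlapping at any instant.
starts: [3, 4, 5, 7, 9, 11, 13, 14, 15, 16, 18, 20, 23]
ends:   [5, 7, 7, 10, 11, 12, 14, 17, 17, 21, 22, 23, 24]
s3→1 s4→2 e5→1 s5→2 e7→1 e7→0 s7→1 s9→2 e10→1 e11→0 s11→1 e12→0 s13→1 e14→0 s14→1 s15→2 s16→3  — peak 3.

3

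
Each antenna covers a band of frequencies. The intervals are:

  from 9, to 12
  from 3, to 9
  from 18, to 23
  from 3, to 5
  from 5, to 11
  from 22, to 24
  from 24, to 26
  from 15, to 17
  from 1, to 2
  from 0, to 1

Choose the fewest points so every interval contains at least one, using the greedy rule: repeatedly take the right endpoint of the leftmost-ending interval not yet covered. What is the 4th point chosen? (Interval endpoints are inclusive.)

Process intervals by earliest right end; each time one isn't hit yet, stab at its right endpoint.
By right end: [0,1]  [1,2]  [3,5]  [3,9]  [5,11]  [9,12]  [15,17]  [18,23]  [22,24]  [24,26]
[0,1] uncovered → point at 1; [3,5] uncovered → point at 5; [9,12] uncovered → point at 12; [15,17] uncovered → point at 17; [18,23] uncovered → point at 23; [24,26] uncovered → point at 26.
Points: 1, 5, 12, 17, 23, 26 (6 total).

17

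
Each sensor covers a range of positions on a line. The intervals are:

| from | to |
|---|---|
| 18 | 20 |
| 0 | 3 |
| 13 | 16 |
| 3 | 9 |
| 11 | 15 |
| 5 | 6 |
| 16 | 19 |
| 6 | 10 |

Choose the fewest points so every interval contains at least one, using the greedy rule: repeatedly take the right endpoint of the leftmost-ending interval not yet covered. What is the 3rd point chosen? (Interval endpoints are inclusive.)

15

Process intervals by earliest right end; each time one isn't hit yet, stab at its right endpoint.
By right end: [0,3]  [5,6]  [3,9]  [6,10]  [11,15]  [13,16]  [16,19]  [18,20]
[0,3] uncovered → point at 3; [5,6] uncovered → point at 6; [11,15] uncovered → point at 15; [16,19] uncovered → point at 19.
Points: 3, 6, 15, 19 (4 total).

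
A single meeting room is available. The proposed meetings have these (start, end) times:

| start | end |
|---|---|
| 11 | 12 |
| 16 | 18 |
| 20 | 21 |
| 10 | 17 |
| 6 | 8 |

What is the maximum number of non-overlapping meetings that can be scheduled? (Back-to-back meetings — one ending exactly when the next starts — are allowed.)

4

Greedy by earliest finish: after sorting by end time, pick each interval compatible with the last pick.
Sorted by end: (6,8)  (11,12)  (10,17)  (16,18)  (20,21)
take (6,8); take (11,12); take (16,18); take (20,21).
Selected 4 meetings.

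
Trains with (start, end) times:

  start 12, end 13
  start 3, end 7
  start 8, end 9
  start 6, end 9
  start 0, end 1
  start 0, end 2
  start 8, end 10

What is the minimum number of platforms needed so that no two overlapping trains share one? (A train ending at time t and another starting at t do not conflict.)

3

The answer is the maximum number of intervals overlapping at any instant.
starts: [0, 0, 3, 6, 8, 8, 12]
ends:   [1, 2, 7, 9, 9, 10, 13]
s0→1 s0→2 e1→1 e2→0 s3→1 s6→2 e7→1 s8→2 s8→3  — peak 3.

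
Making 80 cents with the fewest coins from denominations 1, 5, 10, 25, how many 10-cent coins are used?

0

Greedy: take as many of the largest coin as possible, then repeat with the remainder.
80 = 3×25 + 1×5
Count of 10: 0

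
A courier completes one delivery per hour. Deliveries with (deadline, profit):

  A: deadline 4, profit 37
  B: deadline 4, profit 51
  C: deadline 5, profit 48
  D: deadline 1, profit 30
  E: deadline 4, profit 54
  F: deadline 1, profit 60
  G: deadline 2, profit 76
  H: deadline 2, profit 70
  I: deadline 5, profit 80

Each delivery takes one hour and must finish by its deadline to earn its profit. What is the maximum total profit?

Take jobs in profit order; each goes to the latest open slot no later than its deadline.
Profit order: I=80 G=76 H=70 F=60 E=54 B=51 C=48 A=37 D=30
Assign: I→slot 5, G→slot 2, H→slot 1, F skipped, E→slot 4, B→slot 3, C skipped, A skipped, D skipped.
Slots: [1:H] [2:G] [3:B] [4:E] [5:I]
Profit = 70 + 76 + 51 + 54 + 80 = 331

331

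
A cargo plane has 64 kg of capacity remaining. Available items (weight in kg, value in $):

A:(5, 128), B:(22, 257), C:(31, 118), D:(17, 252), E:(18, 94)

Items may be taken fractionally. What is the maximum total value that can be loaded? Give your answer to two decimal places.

738.61

Order: A (128/5=25.60) > D (252/17=14.82) > B (257/22=11.68) > E (94/18=5.22) > C (118/31=3.81)
Fill: take A (5 @ 128) → take D (17 @ 252) → take B (22 @ 257) → take E (18 @ 94) → take 2/31 of C → 7.61; 64/64 used.
Total value = 738.61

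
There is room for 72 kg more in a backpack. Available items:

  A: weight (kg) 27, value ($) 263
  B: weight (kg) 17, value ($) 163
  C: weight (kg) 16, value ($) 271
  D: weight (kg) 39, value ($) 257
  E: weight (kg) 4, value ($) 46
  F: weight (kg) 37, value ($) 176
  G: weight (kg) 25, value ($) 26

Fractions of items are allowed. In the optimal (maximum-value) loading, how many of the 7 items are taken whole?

Greedy by value/weight ratio, highest first.
Order: C (271/16=16.94) > E (46/4=11.50) > A (263/27=9.74) > B (163/17=9.59) > D (257/39=6.59) > F (176/37=4.76) > G (26/25=1.04)
Fill: take C (16 @ 271) → take E (4 @ 46) → take A (27 @ 263) → take B (17 @ 163) → take 8/39 of D → 52.72; 72/72 used.
4 item(s) taken whole; one partial (take 8/39 of D).

4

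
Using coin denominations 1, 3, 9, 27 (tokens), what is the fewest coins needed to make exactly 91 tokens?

91 − 3×27→10 − 1×9→1 − 1×1→0
Total coins = 3 + 1 + 1 = 5

5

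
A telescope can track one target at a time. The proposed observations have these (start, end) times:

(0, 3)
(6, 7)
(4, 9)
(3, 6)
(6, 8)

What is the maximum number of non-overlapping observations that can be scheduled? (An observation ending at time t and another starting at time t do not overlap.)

3

Order by finish time; keep every interval that doesn't clash with the previous kept one.
By end time: (0,3), (3,6), (6,7), (6,8), (4,9).
Pick (0,3); next start ≥ 3 → (3,6); next start ≥ 6 → (6,7).
Selected 3 observations.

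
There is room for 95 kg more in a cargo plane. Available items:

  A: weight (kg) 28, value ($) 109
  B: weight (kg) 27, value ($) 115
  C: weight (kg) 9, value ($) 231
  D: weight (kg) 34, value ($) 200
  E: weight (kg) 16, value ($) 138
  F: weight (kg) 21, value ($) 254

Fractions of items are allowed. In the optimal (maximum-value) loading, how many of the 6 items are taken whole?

Sort by value per unit weight and fill in that order.
Order: C (231/9=25.67) > F (254/21=12.10) > E (138/16=8.62) > D (200/34=5.88) > B (115/27=4.26) > A (109/28=3.89)
Fill: take C (9 @ 231) → take F (21 @ 254) → take E (16 @ 138) → take D (34 @ 200) → take 15/27 of B → 63.89; 95/95 used.
4 item(s) taken whole; one partial (take 15/27 of B).

4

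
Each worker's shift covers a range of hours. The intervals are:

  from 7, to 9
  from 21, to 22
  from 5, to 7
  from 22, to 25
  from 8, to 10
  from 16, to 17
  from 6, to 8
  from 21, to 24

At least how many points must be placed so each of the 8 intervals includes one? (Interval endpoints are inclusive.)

Process intervals by earliest right end; each time one isn't hit yet, stab at its right endpoint.
Sorted: [5,7] [6,8] [7,9] [8,10] [16,17] [21,22] [21,24] [22,25]
{[5,7],[6,8],[7,9]} hit by 7; {[8,10]} hit by 10; {[16,17]} hit by 17; {[21,22],[21,24],[22,25]} hit by 22.
Points: 7, 10, 17, 22 (4 total).

4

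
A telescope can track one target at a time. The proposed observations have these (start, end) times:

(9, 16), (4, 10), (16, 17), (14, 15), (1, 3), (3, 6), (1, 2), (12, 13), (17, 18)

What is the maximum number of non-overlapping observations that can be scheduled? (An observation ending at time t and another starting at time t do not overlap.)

6

By end time: (1,2), (1,3), (3,6), (4,10), (12,13), (14,15), (9,16), (16,17), (17,18).
Pick (1,2); next start ≥ 2 → (3,6); next start ≥ 6 → (12,13); next start ≥ 13 → (14,15); next start ≥ 15 → (16,17); next start ≥ 17 → (17,18).
Selected 6 observations.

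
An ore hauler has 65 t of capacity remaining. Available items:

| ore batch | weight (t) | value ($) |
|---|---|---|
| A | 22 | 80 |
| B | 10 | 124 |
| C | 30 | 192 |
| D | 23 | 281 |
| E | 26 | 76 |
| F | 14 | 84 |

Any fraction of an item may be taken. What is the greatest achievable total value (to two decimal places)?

609.00

Ratios (sorted): B 12.40, D 12.22, C 6.40, F 6.00, A 3.64, E 2.92
take B (10 @ 124); take D (23 @ 281); take C (30 @ 192); take 2/14 of F → 12.00. Capacity used 65/65.
Total value = 609.00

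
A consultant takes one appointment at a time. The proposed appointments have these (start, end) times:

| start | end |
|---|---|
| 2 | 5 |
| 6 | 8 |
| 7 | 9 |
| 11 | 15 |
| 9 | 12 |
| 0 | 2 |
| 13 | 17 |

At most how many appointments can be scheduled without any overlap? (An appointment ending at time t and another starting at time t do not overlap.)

5

Greedy by earliest finish: after sorting by end time, pick each interval compatible with the last pick.
Sorted by end: (0,2)  (2,5)  (6,8)  (7,9)  (9,12)  (11,15)  (13,17)
take (0,2); take (2,5); take (6,8); take (9,12); take (13,17).
Selected 5 appointments.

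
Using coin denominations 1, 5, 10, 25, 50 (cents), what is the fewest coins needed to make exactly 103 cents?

5

103 = 2×50 + 3×1
Total coins = 2 + 3 = 5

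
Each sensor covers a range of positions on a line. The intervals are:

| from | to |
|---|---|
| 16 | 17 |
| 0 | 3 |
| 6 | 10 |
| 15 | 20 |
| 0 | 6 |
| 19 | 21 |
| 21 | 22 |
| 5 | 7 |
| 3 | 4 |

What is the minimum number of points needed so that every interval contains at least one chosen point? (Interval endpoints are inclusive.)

Process intervals by earliest right end; each time one isn't hit yet, stab at its right endpoint.
Sorted: [0,3] [3,4] [0,6] [5,7] [6,10] [16,17] [15,20] [19,21] [21,22]
{[0,3],[3,4],[0,6]} hit by 3; {[5,7],[6,10]} hit by 7; {[16,17],[15,20]} hit by 17; {[19,21],[21,22]} hit by 21.
Points: 3, 7, 17, 21 (4 total).

4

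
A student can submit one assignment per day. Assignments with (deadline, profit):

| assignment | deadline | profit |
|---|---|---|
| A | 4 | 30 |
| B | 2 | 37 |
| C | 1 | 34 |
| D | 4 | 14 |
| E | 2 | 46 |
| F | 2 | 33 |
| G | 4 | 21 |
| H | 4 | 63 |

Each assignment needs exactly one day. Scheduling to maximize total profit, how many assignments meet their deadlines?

4

Take jobs in profit order; each goes to the latest open slot no later than its deadline.
By profit: H(d4,63), E(d2,46), B(d2,37), C(d1,34), F(d2,33), A(d4,30), G(d4,21), D(d4,14)
H→slot 4; E→slot 2; B→slot 1; C skipped; F skipped; A→slot 3; G skipped; D skipped.
4 of 8 scheduled.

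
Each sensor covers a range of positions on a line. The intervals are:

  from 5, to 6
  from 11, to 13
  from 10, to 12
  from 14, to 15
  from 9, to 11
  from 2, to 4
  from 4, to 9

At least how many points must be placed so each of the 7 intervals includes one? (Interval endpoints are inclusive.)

4

Process intervals by earliest right end; each time one isn't hit yet, stab at its right endpoint.
Sorted: [2,4] [5,6] [4,9] [9,11] [10,12] [11,13] [14,15]
{[2,4]} hit by 4; {[5,6],[4,9]} hit by 6; {[9,11],[10,12],[11,13]} hit by 11; {[14,15]} hit by 15.
Points: 4, 6, 11, 15 (4 total).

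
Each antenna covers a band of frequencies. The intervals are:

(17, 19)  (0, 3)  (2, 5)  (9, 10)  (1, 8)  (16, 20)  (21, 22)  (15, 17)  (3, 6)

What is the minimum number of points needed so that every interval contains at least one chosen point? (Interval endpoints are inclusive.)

Sorted: [0,3] [2,5] [3,6] [1,8] [9,10] [15,17] [17,19] [16,20] [21,22]
{[0,3],[2,5],[3,6],[1,8]} hit by 3; {[9,10]} hit by 10; {[15,17],[17,19],[16,20]} hit by 17; {[21,22]} hit by 22.
Points: 3, 10, 17, 22 (4 total).

4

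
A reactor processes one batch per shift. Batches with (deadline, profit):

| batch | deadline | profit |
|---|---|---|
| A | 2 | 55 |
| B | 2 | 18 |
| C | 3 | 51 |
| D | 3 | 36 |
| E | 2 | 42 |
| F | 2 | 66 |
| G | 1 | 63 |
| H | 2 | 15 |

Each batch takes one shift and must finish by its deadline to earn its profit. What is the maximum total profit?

Take jobs in profit order; each goes to the latest open slot no later than its deadline.
By profit: F(d2,66), G(d1,63), A(d2,55), C(d3,51), E(d2,42), D(d3,36), B(d2,18), H(d2,15)
F→slot 2; G→slot 1; A skipped; C→slot 3; E skipped; D skipped; B skipped; H skipped.
Profit = 63 + 66 + 51 = 180

180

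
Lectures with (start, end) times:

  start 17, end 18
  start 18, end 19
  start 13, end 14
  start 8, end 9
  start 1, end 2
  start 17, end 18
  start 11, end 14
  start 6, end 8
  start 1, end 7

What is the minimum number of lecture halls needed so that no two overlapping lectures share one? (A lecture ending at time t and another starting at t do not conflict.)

2

Events (time:±→running): 1:+→1 1:+→2 … peak 2.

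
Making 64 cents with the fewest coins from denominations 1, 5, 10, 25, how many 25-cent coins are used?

2

Use the largest denomination that fits, subtract, and repeat.
64 − 2×25→14 − 1×10→4 − 4×1→0
Count of 25: 2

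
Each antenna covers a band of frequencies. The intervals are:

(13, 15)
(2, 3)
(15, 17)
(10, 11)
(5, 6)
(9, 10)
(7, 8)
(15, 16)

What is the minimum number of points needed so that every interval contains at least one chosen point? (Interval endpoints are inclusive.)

Sort by right endpoint; whenever an interval is uncovered, place a point at its right end.
By right end: [2,3]  [5,6]  [7,8]  [9,10]  [10,11]  [13,15]  [15,16]  [15,17]
[2,3] uncovered → point at 3; [5,6] uncovered → point at 6; [7,8] uncovered → point at 8; [9,10] uncovered → point at 10; [13,15] uncovered → point at 15.
Points: 3, 6, 8, 10, 15 (5 total).

5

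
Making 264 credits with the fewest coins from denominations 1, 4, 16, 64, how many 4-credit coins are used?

Greedy: take as many of the largest coin as possible, then repeat with the remainder.
264 − 4×64→8 − 2×4→0
Count of 4: 2

2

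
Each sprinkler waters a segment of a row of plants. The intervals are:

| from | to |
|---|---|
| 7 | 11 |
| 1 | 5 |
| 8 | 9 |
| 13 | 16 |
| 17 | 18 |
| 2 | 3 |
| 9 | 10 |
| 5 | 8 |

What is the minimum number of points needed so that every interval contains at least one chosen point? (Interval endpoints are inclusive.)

Process intervals by earliest right end; each time one isn't hit yet, stab at its right endpoint.
Sorted: [2,3] [1,5] [5,8] [8,9] [9,10] [7,11] [13,16] [17,18]
{[2,3],[1,5]} hit by 3; {[5,8],[8,9]} hit by 8; {[9,10],[7,11]} hit by 10; {[13,16]} hit by 16; {[17,18]} hit by 18.
Points: 3, 8, 10, 16, 18 (5 total).

5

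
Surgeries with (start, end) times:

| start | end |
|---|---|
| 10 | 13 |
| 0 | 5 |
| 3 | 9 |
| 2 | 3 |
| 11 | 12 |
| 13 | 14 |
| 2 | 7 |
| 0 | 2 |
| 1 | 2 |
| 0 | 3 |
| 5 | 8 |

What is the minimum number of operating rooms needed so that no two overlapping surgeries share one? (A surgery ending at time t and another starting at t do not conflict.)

The answer is the maximum number of intervals overlapping at any instant.
Events (time:±→running): 0:+→1 0:+→2 0:+→3 1:+→4 … peak 4.

4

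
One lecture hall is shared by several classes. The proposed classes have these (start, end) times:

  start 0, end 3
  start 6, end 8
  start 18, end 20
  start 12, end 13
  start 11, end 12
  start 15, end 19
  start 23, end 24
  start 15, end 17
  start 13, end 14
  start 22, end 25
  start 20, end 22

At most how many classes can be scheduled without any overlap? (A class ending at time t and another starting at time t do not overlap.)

9

Order by finish time; keep every interval that doesn't clash with the previous kept one.
By end time: (0,3), (6,8), (11,12), (12,13), (13,14), (15,17), (15,19), (18,20), (20,22), (23,24), (22,25).
Pick (0,3); next start ≥ 3 → (6,8); next start ≥ 8 → (11,12); next start ≥ 12 → (12,13); next start ≥ 13 → (13,14); next start ≥ 14 → (15,17); next start ≥ 17 → (18,20); next start ≥ 20 → (20,22); next start ≥ 22 → (23,24).
Selected 9 classes.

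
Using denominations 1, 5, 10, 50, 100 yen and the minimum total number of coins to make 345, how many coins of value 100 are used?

Use the largest denomination that fits, subtract, and repeat.
345 = 3×100 + 4×10 + 1×5
Count of 100: 3

3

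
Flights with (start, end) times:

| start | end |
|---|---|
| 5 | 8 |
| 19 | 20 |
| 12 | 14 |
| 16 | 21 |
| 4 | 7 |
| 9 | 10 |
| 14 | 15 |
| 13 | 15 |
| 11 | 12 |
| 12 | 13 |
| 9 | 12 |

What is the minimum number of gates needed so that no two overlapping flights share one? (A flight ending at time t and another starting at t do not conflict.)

Count concurrent intervals with a sweep; the peak is the room count.
Events (time:±→running): 4:+→1 5:+→2 … peak 2.

2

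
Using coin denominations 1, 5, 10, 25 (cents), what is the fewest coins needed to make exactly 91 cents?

6

91 − 3×25→16 − 1×10→6 − 1×5→1 − 1×1→0
Total coins = 3 + 1 + 1 + 1 = 6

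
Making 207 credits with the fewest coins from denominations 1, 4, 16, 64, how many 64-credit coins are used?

207 − 3×64→15 − 3×4→3 − 3×1→0
Count of 64: 3

3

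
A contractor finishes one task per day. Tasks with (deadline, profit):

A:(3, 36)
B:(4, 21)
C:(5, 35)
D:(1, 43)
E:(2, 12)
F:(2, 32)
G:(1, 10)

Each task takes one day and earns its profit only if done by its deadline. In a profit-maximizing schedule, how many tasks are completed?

Profit order: D=43 A=36 C=35 F=32 B=21 E=12 G=10
Assign: D→slot 1, A→slot 3, C→slot 5, F→slot 2, B→slot 4, E skipped, G skipped.
Slots: [1:D] [2:F] [3:A] [4:B] [5:C]
5 of 7 scheduled.

5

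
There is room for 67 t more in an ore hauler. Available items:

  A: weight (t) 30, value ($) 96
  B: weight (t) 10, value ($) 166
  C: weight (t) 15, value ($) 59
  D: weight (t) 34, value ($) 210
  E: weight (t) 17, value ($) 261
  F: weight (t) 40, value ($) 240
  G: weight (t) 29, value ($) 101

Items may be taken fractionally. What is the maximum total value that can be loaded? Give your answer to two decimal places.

Sort by value per unit weight and fill in that order.
Ratios (sorted): B 16.60, E 15.35, D 6.18, F 6.00, C 3.93, G 3.48, A 3.20
take B (10 @ 166); take E (17 @ 261); take D (34 @ 210); take 6/40 of F → 36.00. Capacity used 67/67.
Total value = 673.00

673.00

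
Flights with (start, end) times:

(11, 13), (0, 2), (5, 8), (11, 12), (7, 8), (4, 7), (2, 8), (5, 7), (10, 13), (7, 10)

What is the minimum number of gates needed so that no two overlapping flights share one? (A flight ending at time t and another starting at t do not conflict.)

starts: [0, 2, 4, 5, 5, 7, 7, 10, 11, 11]
ends:   [2, 7, 7, 8, 8, 8, 10, 12, 13, 13]
s0→1 e2→0 s2→1 s4→2 s5→3 s5→4  — peak 4.

4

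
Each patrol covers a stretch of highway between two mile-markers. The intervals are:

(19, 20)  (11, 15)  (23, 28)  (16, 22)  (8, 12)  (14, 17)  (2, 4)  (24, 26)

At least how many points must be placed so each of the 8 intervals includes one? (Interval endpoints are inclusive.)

5

Sort by right endpoint; whenever an interval is uncovered, place a point at its right end.
Sorted: [2,4] [8,12] [11,15] [14,17] [19,20] [16,22] [24,26] [23,28]
{[2,4]} hit by 4; {[8,12],[11,15]} hit by 12; {[14,17]} hit by 17; {[19,20],[16,22]} hit by 20; {[24,26],[23,28]} hit by 26.
Points: 4, 12, 17, 20, 26 (5 total).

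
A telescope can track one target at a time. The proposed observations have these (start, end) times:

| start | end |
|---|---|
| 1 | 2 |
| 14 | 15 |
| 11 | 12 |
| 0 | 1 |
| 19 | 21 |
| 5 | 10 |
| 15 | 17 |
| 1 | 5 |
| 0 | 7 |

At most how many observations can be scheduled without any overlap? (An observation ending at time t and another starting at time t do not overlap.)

7

Greedy by earliest finish: after sorting by end time, pick each interval compatible with the last pick.
Sorted by end: (0,1)  (1,2)  (1,5)  (0,7)  (5,10)  (11,12)  (14,15)  (15,17)  (19,21)
take (0,1); take (1,2); skip (0,7); take (5,10); take (11,12); take (14,15); take (15,17); take (19,21).
Selected 7 observations.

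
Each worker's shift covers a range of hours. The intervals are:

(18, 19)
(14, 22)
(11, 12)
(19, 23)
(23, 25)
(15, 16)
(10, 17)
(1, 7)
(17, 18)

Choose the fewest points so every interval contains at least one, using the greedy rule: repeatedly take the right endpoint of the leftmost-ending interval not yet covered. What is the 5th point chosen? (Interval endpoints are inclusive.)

Process intervals by earliest right end; each time one isn't hit yet, stab at its right endpoint.
Sorted: [1,7] [11,12] [15,16] [10,17] [17,18] [18,19] [14,22] [19,23] [23,25]
{[1,7]} hit by 7; {[11,12]} hit by 12; {[15,16],[10,17]} hit by 16; {[17,18],[18,19],[14,22]} hit by 18; {[19,23],[23,25]} hit by 23.
Points: 7, 12, 16, 18, 23 (5 total).

23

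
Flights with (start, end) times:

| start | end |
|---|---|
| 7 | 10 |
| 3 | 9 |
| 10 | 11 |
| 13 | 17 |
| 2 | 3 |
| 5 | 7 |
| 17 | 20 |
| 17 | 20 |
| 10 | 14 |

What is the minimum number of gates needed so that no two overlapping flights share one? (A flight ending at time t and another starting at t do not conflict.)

2

The answer is the maximum number of intervals overlapping at any instant.
starts: [2, 3, 5, 7, 10, 10, 13, 17, 17]
ends:   [3, 7, 9, 10, 11, 14, 17, 20, 20]
s2→1 e3→0 s3→1 s5→2  — peak 2.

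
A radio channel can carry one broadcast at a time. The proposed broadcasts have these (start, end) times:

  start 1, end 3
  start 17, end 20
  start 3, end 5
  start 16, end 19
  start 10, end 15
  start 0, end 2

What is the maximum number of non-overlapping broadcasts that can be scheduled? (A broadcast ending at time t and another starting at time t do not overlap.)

By end time: (0,2), (1,3), (3,5), (10,15), (16,19), (17,20).
Pick (0,2); next start ≥ 2 → (3,5); next start ≥ 5 → (10,15); next start ≥ 15 → (16,19).
Selected 4 broadcasts.

4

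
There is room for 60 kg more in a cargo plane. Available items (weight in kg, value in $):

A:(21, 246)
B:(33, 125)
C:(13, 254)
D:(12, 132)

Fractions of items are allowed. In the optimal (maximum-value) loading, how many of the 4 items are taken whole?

3

Ratios (sorted): C 19.54, A 11.71, D 11.00, B 3.79
take C (13 @ 254); take A (21 @ 246); take D (12 @ 132); take 14/33 of B → 53.03. Capacity used 60/60.
3 item(s) taken whole; one partial (take 14/33 of B).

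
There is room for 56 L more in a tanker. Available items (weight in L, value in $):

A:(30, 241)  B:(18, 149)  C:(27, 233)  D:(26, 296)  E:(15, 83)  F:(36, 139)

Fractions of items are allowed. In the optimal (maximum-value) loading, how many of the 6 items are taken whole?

Greedy by value/weight ratio, highest first.
Ratios (sorted): D 11.38, C 8.63, B 8.28, A 8.03, E 5.53, F 3.86
take D (26 @ 296); take C (27 @ 233); take 3/18 of B → 24.83. Capacity used 56/56.
2 item(s) taken whole; one partial (take 3/18 of B).

2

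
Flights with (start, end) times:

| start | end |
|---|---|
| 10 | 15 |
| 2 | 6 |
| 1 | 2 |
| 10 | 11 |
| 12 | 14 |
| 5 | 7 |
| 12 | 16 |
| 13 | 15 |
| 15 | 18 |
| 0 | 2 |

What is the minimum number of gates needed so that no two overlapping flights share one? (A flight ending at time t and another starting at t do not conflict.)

The answer is the maximum number of intervals overlapping at any instant.
starts: [0, 1, 2, 5, 10, 10, 12, 12, 13, 15]
ends:   [2, 2, 6, 7, 11, 14, 15, 15, 16, 18]
s0→1 s1→2 e2→1 e2→0 s2→1 s5→2 e6→1 e7→0 s10→1 s10→2 e11→1 s12→2 s12→3 s13→4  — peak 4.

4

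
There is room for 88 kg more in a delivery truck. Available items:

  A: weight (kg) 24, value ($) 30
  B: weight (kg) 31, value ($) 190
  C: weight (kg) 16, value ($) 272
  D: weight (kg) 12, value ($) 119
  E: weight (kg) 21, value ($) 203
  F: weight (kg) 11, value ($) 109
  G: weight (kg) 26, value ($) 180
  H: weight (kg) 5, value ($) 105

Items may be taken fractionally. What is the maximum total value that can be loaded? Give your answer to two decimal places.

967.23

Greedy by value/weight ratio, highest first.
Ratios (sorted): H 21.00, C 17.00, D 9.92, F 9.91, E 9.67, G 6.92, B 6.13, A 1.25
take H (5 @ 105); take C (16 @ 272); take D (12 @ 119); take F (11 @ 109); take E (21 @ 203); take 23/26 of G → 159.23. Capacity used 88/88.
Total value = 967.23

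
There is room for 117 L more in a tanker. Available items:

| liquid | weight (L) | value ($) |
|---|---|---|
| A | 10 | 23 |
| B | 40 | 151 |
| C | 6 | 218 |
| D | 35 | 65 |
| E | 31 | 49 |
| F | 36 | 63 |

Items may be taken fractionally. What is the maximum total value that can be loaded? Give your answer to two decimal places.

502.50

Sort by value per unit weight and fill in that order.
Ratios (sorted): C 36.33, B 3.77, A 2.30, D 1.86, F 1.75, E 1.58
take C (6 @ 218); take B (40 @ 151); take A (10 @ 23); take D (35 @ 65); take 26/36 of F → 45.50. Capacity used 117/117.
Total value = 502.50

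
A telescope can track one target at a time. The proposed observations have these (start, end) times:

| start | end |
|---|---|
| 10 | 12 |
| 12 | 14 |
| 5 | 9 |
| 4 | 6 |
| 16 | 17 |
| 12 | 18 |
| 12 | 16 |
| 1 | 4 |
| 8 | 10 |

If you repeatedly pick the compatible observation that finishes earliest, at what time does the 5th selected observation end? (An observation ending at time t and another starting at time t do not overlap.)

By end time: (1,4), (4,6), (5,9), (8,10), (10,12), (12,14), (12,16), (16,17), (12,18).
Pick (1,4); next start ≥ 4 → (4,6); next start ≥ 6 → (8,10); next start ≥ 10 → (10,12); next start ≥ 12 → (12,14); next start ≥ 14 → (16,17).
Selected: (1,4) (4,6) (8,10) (10,12) (12,14) (16,17)

14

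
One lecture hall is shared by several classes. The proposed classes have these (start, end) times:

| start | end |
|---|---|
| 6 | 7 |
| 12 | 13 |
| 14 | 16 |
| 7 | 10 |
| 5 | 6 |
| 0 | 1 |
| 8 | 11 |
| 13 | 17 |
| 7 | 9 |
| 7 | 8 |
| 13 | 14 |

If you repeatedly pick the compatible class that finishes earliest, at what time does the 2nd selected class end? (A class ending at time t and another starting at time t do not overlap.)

By end time: (0,1), (5,6), (6,7), (7,8), (7,9), (7,10), (8,11), (12,13), (13,14), (14,16), (13,17).
Pick (0,1); next start ≥ 1 → (5,6); next start ≥ 6 → (6,7); next start ≥ 7 → (7,8); next start ≥ 8 → (8,11); next start ≥ 11 → (12,13); next start ≥ 13 → (13,14); next start ≥ 14 → (14,16).
Selected: (0,1) (5,6) (6,7) (7,8) (8,11) (12,13) (13,14) (14,16)

6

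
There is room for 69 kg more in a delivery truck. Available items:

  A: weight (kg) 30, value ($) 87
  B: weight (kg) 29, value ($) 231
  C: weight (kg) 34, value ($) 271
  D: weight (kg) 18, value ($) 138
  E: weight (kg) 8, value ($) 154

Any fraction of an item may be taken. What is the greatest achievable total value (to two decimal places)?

640.07

Order: E (154/8=19.25) > C (271/34=7.97) > B (231/29=7.97) > D (138/18=7.67) > A (87/30=2.90)
Fill: take E (8 @ 154) → take C (34 @ 271) → take 27/29 of B → 215.07; 69/69 used.
Total value = 640.07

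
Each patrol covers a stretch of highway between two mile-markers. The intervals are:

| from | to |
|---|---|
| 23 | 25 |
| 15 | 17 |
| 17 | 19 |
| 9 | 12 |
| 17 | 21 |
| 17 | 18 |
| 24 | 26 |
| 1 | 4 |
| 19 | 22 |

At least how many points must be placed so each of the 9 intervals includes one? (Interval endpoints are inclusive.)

Sort by right endpoint; whenever an interval is uncovered, place a point at its right end.
Sorted: [1,4] [9,12] [15,17] [17,18] [17,19] [17,21] [19,22] [23,25] [24,26]
{[1,4]} hit by 4; {[9,12]} hit by 12; {[15,17],[17,18],[17,19],[17,21]} hit by 17; {[19,22]} hit by 22; {[23,25],[24,26]} hit by 25.
Points: 4, 12, 17, 22, 25 (5 total).

5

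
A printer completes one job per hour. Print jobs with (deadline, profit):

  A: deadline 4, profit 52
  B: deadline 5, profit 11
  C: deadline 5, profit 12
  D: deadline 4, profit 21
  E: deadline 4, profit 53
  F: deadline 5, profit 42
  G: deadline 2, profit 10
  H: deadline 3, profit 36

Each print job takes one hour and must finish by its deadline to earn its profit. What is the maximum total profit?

By profit: E(d4,53), A(d4,52), F(d5,42), H(d3,36), D(d4,21), C(d5,12), B(d5,11), G(d2,10)
E→slot 4; A→slot 3; F→slot 5; H→slot 2; D→slot 1; C skipped; B skipped; G skipped.
Profit = 21 + 36 + 52 + 53 + 42 = 204

204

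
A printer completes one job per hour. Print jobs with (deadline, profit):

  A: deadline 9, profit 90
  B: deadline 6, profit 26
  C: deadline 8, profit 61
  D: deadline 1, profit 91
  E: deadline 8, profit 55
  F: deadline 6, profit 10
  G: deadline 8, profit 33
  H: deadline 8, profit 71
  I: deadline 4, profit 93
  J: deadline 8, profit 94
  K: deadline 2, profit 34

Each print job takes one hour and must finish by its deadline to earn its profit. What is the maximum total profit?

622

By profit: J(d8,94), I(d4,93), D(d1,91), A(d9,90), H(d8,71), C(d8,61), E(d8,55), K(d2,34), G(d8,33), B(d6,26), F(d6,10)
J→slot 8; I→slot 4; D→slot 1; A→slot 9; H→slot 7; C→slot 6; E→slot 5; K→slot 2; G→slot 3; B skipped; F skipped.
Profit = 91 + 34 + 33 + 93 + 55 + 61 + 71 + 94 + 90 = 622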